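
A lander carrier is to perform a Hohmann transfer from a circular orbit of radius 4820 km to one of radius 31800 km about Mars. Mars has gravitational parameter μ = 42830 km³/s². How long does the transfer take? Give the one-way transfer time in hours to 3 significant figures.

t = 10.4 hours

Transfer-ellipse semi-major axis a_t = (r₁ + r₂)/2 = (4820 + 31800)/2 = 18310 km.
Transfer time t = π√(a_t³/μ) = π√((18310)³ / 42830) = 37610 s.
Converting: 37610 s ÷ 3600 s/hour = 10.4 hours.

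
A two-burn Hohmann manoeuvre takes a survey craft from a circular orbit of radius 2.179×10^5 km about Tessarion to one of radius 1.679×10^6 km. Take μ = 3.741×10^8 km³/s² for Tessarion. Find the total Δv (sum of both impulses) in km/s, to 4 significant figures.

Transfer-ellipse semi-major axis a_t = (r₁ + r₂)/2 = (2.179×10^5 + 1.679×10^6)/2 = 9.4845×10^5 km.
At r₁ the circular-orbit speed is v₁ = √(μ/r₁) = 41.4348 km/s.
On the transfer ellipse at r₁, vis-viva equation gives v_p = √[μ(2/r₁ − 1/a_t)] = 55.1294 km/s.
First burn Δv₁ = |v_p − v₁| = 13.695 km/s.
At r₂, v₂ = √(μ/r₂) = 14.9269 km/s.
Transfer-orbit speed at r₂: v_a = √[μ(2/r₂ − 1/a_t)] = 7.15467 km/s.
Second burn Δv₂ = |v₂ − v_a| = 7.7722 km/s.
Δv = Δv₁ + Δv₂ = 13.695 + 7.7722 = 21.47 km/s.

Δv = 21.47 km/s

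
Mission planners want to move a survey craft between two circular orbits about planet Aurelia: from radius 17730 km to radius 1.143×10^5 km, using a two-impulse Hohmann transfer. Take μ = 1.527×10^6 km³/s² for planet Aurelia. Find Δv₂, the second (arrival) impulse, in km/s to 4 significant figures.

Transfer-ellipse semi-major axis a_t = (r₁ + r₂)/2 = (17730 + 1.143×10^5)/2 = 66015 km.
On the circular orbit at r = 1.143×10^5 km, v_c = √(μ/r) = 3.655 km/s.
Transfer-orbit speed at the same r (vis-viva, a = a_t): v_t = √[μ(2/r − 1/a_t)] = 1.894 km/s.
Δv₂ = |v_t − v_c| = |1.894 − 3.655| = 1.761 km/s.

Δv₂ = 1.761 km/s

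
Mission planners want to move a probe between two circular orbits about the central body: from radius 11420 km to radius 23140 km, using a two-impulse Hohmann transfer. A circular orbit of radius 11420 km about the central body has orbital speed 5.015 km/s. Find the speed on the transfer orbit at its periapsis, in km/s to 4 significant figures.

From the circular-orbit relation v² = μ/r at r = 11420 km: μ = v²r = (5.015)² × 11420 = 2.87216×10^5 km³/s².
The Hohmann ellipse has a_t = (r₁ + r₂)/2 = 17280 km.
The periapsis of the transfer ellipse is at r = 11420 km.
Vis-viva: v = √[μ(2/r − 1/a_t)] = √[2.87216×10^5 × (2/11420 − 1/17280)] = 5.803 km/s.

v = 5.803 km/s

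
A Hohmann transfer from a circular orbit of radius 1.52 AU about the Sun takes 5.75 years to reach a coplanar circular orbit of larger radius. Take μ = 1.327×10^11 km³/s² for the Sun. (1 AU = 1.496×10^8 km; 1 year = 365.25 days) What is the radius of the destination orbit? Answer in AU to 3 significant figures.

r₂ = 8.67 AU

In km: r₁ = 1.52 × 1.496×10^8 = 2.27392×10^8 km.
Transfer time t = 5.75 years × 365.25 × 86400 s = 1.814562×10^8 s, and t = π√(a_t³/μ).
So a_t = (μ t²/π²)^(1/3) = (1.327×10^11 × (1.814562×10^8)² / π²)^(1/3) = 7.6215×10^8 km.
Since a_t = (r₁ + r₂)/2, r₂ = 2a_t − r₁ = 2×7.6215×10^8 − 2.27392×10^8 = 1.296908×10^9 km.
In AU: r₂ = 1.296908×10^9 / 1.496×10^8 = 8.67 AU.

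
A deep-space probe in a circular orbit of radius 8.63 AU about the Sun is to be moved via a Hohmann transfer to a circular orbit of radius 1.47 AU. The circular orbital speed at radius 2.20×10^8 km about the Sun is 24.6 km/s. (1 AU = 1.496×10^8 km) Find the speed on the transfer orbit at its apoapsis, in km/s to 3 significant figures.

v = 5.48 km/s

From the circular-orbit relation v² = μ/r at r = 2.20×10^8 km: μ = v²r = (24.6)² × 2.20×10^8 = 1.33135×10^11 km³/s².
In km: r₁ = 8.63 × 1.496×10^8 = 1.291048×10^9 km; r₂ = 1.47 × 1.496×10^8 = 2.19912×10^8 km.
Semi-major axis of the transfer orbit: a_t = (1.291048×10^9 + 2.19912×10^8)/2 = 7.5548×10^8 km.
At apoapsis, r = 1.291048×10^9 km.
Vis-viva: v = √[μ(2/r − 1/a_t)] = √[1.33135×10^11 × (2/1.291048×10^9 − 1/7.5548×10^8)] = 5.479 km/s.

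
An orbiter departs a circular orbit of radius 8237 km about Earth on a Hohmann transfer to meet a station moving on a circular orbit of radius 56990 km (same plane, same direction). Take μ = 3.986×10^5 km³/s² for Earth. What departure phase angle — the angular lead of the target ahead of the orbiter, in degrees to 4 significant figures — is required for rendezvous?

φ = 102.1°

Semi-major axis of the transfer orbit: a_t = (8237 + 56990)/2 = 32613.5 km.
Transfer time t = π√(a_t³/μ) = 29310 s.
Target angular speed ω₂ = √(μ/r₂³) = 4.641×10^-5 rad/s.
Angle swept by the target during transfer: ω₂·t = 1.360 rad = 77.92°.
The orbiter traverses 180° on the transfer ellipse, so the target must lead by 180° − 77.92° = 102.1°.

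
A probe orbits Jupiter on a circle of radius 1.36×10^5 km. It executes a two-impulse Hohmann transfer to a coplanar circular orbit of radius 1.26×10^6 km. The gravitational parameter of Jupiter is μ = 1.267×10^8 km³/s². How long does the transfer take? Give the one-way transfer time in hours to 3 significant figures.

t = 45.2 hours

Semi-major axis of the transfer orbit: a_t = (1.360×10^5 + 1.260×10^6)/2 = 6.980×10^5 km.
By Kepler's third law the transfer-orbit period is T = 2π√(a_t³/μ), so t = T/2 = 1.628×10^5 s.
Converting: 1.628×10^5 s ÷ 3600 s/hour = 45.2 hours.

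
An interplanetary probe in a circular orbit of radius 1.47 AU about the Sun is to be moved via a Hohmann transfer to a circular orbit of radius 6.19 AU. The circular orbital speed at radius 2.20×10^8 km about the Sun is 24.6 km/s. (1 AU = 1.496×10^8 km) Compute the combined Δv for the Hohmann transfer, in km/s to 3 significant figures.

From the circular-orbit relation v² = μ/r at r = 2.20×10^8 km: μ = v²r = (24.6)² × 2.20×10^8 = 1.33135×10^11 km³/s².
In km: r₁ = 1.47 × 1.496×10^8 = 2.19912×10^8 km; r₂ = 6.19 × 1.496×10^8 = 9.26024×10^8 km.
Semi-major axis of the transfer orbit: a_t = (2.19912×10^8 + 9.26024×10^8)/2 = 5.72968×10^8 km.
Circular speed at r₁: v₁ = √(μ/r₁) = √(1.33135×10^11/2.19912×10^8) = 24.605 km/s.
Transfer-orbit speed at r₁ (vis-viva equation): v_p = √[μ(2/r₁ − 1/a_t)] = 31.280 km/s.
First burn Δv₁ = |v_p − v₁| = 6.675 km/s.
Circular speed at r₂: v₂ = √(μ/r₂) = 11.99 km/s.
Transfer-orbit speed at r₂: v_a = √[μ(2/r₂ − 1/a_t)] = 7.428 km/s.
Second burn Δv₂ = |v₂ − v_a| = 4.562 km/s.
Total Δv = Δv₁ + Δv₂ = 11.24 km/s.

Δv = 11.2 km/s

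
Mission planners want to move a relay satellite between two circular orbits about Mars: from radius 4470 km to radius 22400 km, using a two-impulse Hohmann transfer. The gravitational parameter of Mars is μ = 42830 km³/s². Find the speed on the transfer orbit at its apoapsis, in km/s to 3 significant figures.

Transfer-ellipse semi-major axis a_t = (r₁ + r₂)/2 = (4470 + 22400)/2 = 13435 km.
The apoapsis of the transfer ellipse is at r = 22400 km.
From the vis-viva equation, v = √[μ(2/r − 1/a_t)] = 0.7976 km/s.

v = 0.798 km/s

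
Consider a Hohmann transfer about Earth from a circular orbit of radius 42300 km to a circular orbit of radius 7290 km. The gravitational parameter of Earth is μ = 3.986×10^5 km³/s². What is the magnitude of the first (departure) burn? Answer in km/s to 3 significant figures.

Semi-major axis of the transfer orbit: a_t = (42300 + 7290)/2 = 24795 km.
Circular speed at r = 42300 km: v_c = √(μ/r) = 3.0697 km/s.
Transfer-orbit speed at the same r (vis-viva, a = a_t): v_t = √[μ(2/r − 1/a_t)] = 1.6645 km/s.
Δv₁ = |v_t − v_c| = |1.6645 − 3.0697| = 1.405 km/s.

Δv₁ = 1.41 km/s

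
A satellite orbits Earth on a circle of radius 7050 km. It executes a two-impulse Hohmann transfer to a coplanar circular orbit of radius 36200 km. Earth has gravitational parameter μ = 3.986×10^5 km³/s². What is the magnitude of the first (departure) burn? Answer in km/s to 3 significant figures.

Δv₁ = 2.21 km/s

Transfer-ellipse semi-major axis a_t = (r₁ + r₂)/2 = (7050 + 36200)/2 = 21625 km.
Circular speed at r = 7050 km: v_c = √(μ/r) = 7.5192 km/s.
Transfer-orbit speed at the same r (vis-viva, a = a_t): v_t = √[μ(2/r − 1/a_t)] = 9.7286 km/s.
Δv₁ = |v_t − v_c| = |9.7286 − 7.5192| = 2.209 km/s.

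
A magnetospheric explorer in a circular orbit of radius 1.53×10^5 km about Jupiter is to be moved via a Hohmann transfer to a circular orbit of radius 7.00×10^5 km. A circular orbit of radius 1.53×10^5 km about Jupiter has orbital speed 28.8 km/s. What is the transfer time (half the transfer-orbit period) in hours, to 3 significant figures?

t = 21.6 hours

From the circular-orbit relation v² = μ/r at r = 1.53×10^5 km: μ = v²r = (28.8)² × 1.53×10^5 = 1.26904×10^8 km³/s².
The Hohmann ellipse has a_t = (r₁ + r₂)/2 = 4.265×10^5 km.
By Kepler's third law the transfer-orbit period is T = 2π√(a_t³/μ), so t = T/2 = 77680 s.
Converting: 77680 s ÷ 3600 s/hour = 21.6 hours.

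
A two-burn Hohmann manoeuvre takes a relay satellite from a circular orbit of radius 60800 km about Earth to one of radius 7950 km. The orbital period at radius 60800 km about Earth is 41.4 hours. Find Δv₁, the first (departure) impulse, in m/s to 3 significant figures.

From Kepler's third law T² = 4π²r³/μ at r = 60800 km, T = 41.4 hours = 41.4 × 3600 s = 1.4904×10^5 s: μ = 4π²r³/T² = 3.99452×10^5 km³/s².
Semi-major axis of the transfer orbit: a_t = (60800 + 7950)/2 = 34375 km.
Circular speed at r = 60800 km: v_c = √(μ/r) = 2.56319 km/s.
Transfer-orbit speed at the same r (vis-viva, a = a_t): v_t = √[μ(2/r − 1/a_t)] = 1.23266 km/s.
Δv₁ = |v_t − v_c| = |1.23266 − 2.56319| = 1.331 km/s.

Δv₁ = 1330 m/s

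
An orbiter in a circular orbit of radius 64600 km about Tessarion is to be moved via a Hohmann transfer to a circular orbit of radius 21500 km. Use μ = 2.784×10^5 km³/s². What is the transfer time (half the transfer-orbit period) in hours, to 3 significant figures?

Transfer-ellipse semi-major axis a_t = (r₁ + r₂)/2 = (64600 + 21500)/2 = 43050 km.
Half the transfer-orbit period gives t = π√(a_t³/μ) = 53180 s.
Converting: 53180 s ÷ 3600 s/hour = 14.8 hours.

t = 14.8 hours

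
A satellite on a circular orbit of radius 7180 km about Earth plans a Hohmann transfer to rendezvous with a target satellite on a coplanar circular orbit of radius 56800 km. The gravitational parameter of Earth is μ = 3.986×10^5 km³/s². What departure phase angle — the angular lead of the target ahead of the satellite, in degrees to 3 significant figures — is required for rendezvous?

φ = 104°

Semi-major axis of the transfer orbit: a_t = (7180 + 56800)/2 = 31990 km.
Transfer time t = π√(a_t³/μ) = 28470 s.
Target angular speed ω₂ = √(μ/r₂³) = 4.664×10^-5 rad/s.
Angle swept by the target during transfer: ω₂·t = 1.3278 rad = 76.08°.
The satellite traverses 180° on the transfer ellipse, so the target must lead by 180° − 76.08° = 104°.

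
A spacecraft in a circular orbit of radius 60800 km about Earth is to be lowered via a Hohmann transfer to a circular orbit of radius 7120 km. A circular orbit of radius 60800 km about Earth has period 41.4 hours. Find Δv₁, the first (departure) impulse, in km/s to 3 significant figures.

Δv₁ = 1.39 km/s

From Kepler's third law T² = 4π²r³/μ at r = 60800 km, T = 41.4 hours = 41.4 × 3600 s = 1.4904×10^5 s: μ = 4π²r³/T² = 3.99452×10^5 km³/s².
Transfer-ellipse semi-major axis a_t = (r₁ + r₂)/2 = (60800 + 7120)/2 = 33960 km.
Circular speed at r = 60800 km: v_c = √(μ/r) = 2.5632 km/s.
Transfer-orbit speed at the same r (vis-viva, a = a_t): v_t = √[μ(2/r − 1/a_t)] = 1.1736 km/s.
Δv₁ = |v_t − v_c| = |1.1736 − 2.5632| = 1.390 km/s.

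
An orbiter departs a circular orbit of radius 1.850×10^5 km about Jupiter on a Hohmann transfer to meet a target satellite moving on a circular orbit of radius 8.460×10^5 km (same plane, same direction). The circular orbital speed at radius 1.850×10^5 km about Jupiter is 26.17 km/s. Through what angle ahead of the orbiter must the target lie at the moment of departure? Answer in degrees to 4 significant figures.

φ = 94.38°

From the circular-orbit relation v² = μ/r at r = 1.850×10^5 km: μ = v²r = (26.17)² × 1.850×10^5 = 1.26701×10^8 km³/s².
The Hohmann ellipse has a_t = (r₁ + r₂)/2 = 5.155×10^5 km.
Transfer time t = π√(a_t³/μ) = 1.0330×10^5 s.
Target angular speed ω₂ = √(μ/r₂³) = 1.4466×10^-5 rad/s.
Angle swept by the target during transfer: ω₂·t = 1.4943 rad = 85.62°.
The orbiter traverses 180° on the transfer ellipse, so the target must lead by 180° − 85.62° = 94.38°.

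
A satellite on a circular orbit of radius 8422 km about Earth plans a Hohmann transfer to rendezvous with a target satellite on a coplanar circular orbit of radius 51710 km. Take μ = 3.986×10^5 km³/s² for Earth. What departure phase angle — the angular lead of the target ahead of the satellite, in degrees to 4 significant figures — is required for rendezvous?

The Hohmann ellipse has a_t = (r₁ + r₂)/2 = 30066 km.
The half-period of the transfer ellipse is t = π√(a_t³/μ) = 25941 s.
Target angular speed ω₂ = √(μ/r₂³) = 5.3692×10^-5 rad/s.
Angle swept by the target during transfer: ω₂·t = 1.3928 rad = 79.80°.
Arrival is 180° from departure on the ellipse, so φ = 180° − 79.80° = 100.2°.

φ = 100.2°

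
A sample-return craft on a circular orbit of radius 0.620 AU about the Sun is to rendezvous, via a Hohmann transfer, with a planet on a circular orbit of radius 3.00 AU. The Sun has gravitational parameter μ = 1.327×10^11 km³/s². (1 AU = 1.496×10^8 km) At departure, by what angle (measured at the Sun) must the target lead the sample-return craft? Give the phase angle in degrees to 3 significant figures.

φ = 95.6°

In km: r₁ = 0.620 × 1.496×10^8 = 9.2752×10^7 km; r₂ = 3.00 × 1.496×10^8 = 4.488×10^8 km.
The Hohmann ellipse has a_t = (r₁ + r₂)/2 = 2.70776×10^8 km.
The half-period of the transfer ellipse is t = π√(a_t³/μ) = 3.84264×10^7 s.
The target's mean motion on its circular orbit is ω₂ = √(μ/r₂³) = 3.83139×10^-8 rad/s.
Angle swept by the target during transfer: ω₂·t = 1.472265 rad = 84.355°.
Arrival is 180° from departure on the ellipse, so φ = 180° − 84.355° = 95.6°.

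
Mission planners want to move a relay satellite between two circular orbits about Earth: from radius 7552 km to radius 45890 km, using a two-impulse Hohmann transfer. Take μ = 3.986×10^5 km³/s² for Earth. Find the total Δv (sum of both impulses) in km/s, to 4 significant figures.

Δv = 3.636 km/s

Transfer-ellipse semi-major axis a_t = (r₁ + r₂)/2 = (7552 + 45890)/2 = 26721 km.
At r₁ the circular-orbit speed is v₁ = √(μ/r₁) = 7.265 km/s.
On the transfer ellipse at r₁, vis-viva equation gives v_p = √[μ(2/r₁ − 1/a_t)] = 9.521 km/s.
First burn Δv₁ = |v_p − v₁| = 2.256 km/s.
Circular speed at r₂: v₂ = √(μ/r₂) = 2.947 km/s.
Transfer-orbit speed at r₂: v_a = √[μ(2/r₂ − 1/a_t)] = 1.567 km/s.
Second burn Δv₂ = |v₂ − v_a| = 1.380 km/s.
Total Δv = Δv₁ + Δv₂ = 3.636 km/s.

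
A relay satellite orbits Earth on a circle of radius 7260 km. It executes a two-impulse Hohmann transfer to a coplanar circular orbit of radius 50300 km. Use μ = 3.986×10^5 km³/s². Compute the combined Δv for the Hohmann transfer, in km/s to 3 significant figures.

Δv = 3.79 km/s

Transfer-ellipse semi-major axis a_t = (r₁ + r₂)/2 = (7260 + 50300)/2 = 28780 km.
Circular speed at r₁: v₁ = √(μ/r₁) = √(3.986×10^5/7260) = 7.410 km/s.
On the transfer ellipse at r₁, vis-viva equation gives v_p = √[μ(2/r₁ − 1/a_t)] = 9.796 km/s.
First burn Δv₁ = |v_p − v₁| = 2.386 km/s.
Circular speed at r₂: v₂ = √(μ/r₂) = 2.815 km/s.
Transfer-orbit speed at r₂: v_a = √[μ(2/r₂ − 1/a_t)] = 1.414 km/s.
Second burn Δv₂ = |v₂ − v_a| = 1.401 km/s.
Total Δv = Δv₁ + Δv₂ = 3.787 km/s.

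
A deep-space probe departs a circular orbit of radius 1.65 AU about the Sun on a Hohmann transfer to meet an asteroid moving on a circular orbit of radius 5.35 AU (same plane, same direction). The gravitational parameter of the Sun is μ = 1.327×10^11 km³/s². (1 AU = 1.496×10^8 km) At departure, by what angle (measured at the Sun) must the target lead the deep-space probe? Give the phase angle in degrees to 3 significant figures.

φ = 84.8°

In km: r₁ = 1.65 × 1.496×10^8 = 2.4684×10^8 km; r₂ = 5.35 × 1.496×10^8 = 8.0036×10^8 km.
The Hohmann ellipse has a_t = (r₁ + r₂)/2 = 5.236×10^8 km.
Transfer time t = π√(a_t³/μ) = 1.03327×10^8 s.
The target's mean motion on its circular orbit is ω₂ = √(μ/r₂³) = 1.60882×10^-8 rad/s.
Angle swept by the target during transfer: ω₂·t = 1.662345 rad = 95.245°.
Arrival is 180° from departure on the ellipse, so φ = 180° − 95.245° = 84.8°.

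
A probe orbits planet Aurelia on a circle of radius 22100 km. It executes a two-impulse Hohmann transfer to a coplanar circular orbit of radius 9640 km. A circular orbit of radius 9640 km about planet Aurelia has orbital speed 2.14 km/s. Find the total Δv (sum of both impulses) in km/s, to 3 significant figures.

From the circular-orbit relation v² = μ/r at r = 9640 km: μ = v²r = (2.14)² × 9640 = 44147.3 km³/s².
The Hohmann ellipse has a_t = (r₁ + r₂)/2 = 15870 km.
Circular speed at r₁: v₁ = √(μ/r₁) = √(44147.3/22100) = 1.413371 km/s.
Transfer-orbit speed at r₁ (vis-viva): v_a = √[μ(2/r₁ − 1/a_t)] = 1.101555 km/s.
First burn Δv₁ = |v_a − v₁| = 0.31182 km/s.
At r₂, v₂ = √(μ/r₂) = 2.14000 km/s.
Transfer-orbit speed at r₂: v_p = √[μ(2/r₂ − 1/a_t)] = 2.52535 km/s.
Second burn Δv₂ = |v₂ − v_p| = 0.38535 km/s.
Total Δv = Δv₁ + Δv₂ = 0.6972 km/s.

Δv = 0.697 km/s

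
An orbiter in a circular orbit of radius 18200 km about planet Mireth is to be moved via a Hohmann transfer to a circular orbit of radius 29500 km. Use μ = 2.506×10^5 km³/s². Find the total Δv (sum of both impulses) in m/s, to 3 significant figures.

Δv = 785 m/s

The Hohmann ellipse has a_t = (r₁ + r₂)/2 = 23850 km.
Circular speed at r₁: v₁ = √(μ/r₁) = √(2.506×10^5/18200) = 3.7107 km/s.
On the transfer ellipse at r₁, vis-viva equation gives v_p = √[μ(2/r₁ − 1/a_t)] = 4.1269 km/s.
First burn Δv₁ = |v_p − v₁| = 0.4162 km/s.
At r₂, v₂ = √(μ/r₂) = 2.9146 km/s.
Transfer-orbit speed at r₂: v_a = √[μ(2/r₂ − 1/a_t)] = 2.5461 km/s.
Second burn Δv₂ = |v₂ − v_a| = 0.3685 km/s.
Total Δv = Δv₁ + Δv₂ = 0.7847 km/s.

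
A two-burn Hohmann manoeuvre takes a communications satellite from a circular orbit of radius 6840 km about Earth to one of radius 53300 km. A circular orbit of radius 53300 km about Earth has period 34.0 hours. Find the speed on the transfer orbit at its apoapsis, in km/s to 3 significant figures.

v = 1.30 km/s

From Kepler's third law T² = 4π²r³/μ at r = 53300 km, T = 34.0 hours = 34.0 × 3600 s = 1.224×10^5 s: μ = 4π²r³/T² = 3.99005×10^5 km³/s².
Semi-major axis of the transfer orbit: a_t = (6840 + 53300)/2 = 30070 km.
At apoapsis, r = 53300 km.
From the vis-viva equation, v = √[μ(2/r − 1/a_t)] = 1.305 km/s.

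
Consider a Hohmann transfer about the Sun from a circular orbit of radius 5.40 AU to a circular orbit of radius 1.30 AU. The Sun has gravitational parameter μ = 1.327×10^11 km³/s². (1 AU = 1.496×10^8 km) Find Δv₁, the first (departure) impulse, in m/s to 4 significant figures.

Δv₁ = 4833 m/s

In km: r₁ = 5.40 × 1.496×10^8 = 8.0784×10^8 km; r₂ = 1.30 × 1.496×10^8 = 1.9448×10^8 km.
Transfer-ellipse semi-major axis a_t = (r₁ + r₂)/2 = (8.0784×10^8 + 1.9448×10^8)/2 = 5.0116×10^8 km.
On the circular orbit at r = 8.0784×10^8 km, v_c = √(μ/r) = 12.817 km/s.
Vis-viva on the transfer ellipse at r = 8.0784×10^8 km gives v_t = √[μ(2/r − 1/a_t)] = 7.9840 km/s.
Δv₁ = |v_t − v_c| = |7.9840 − 12.817| = 4.833 km/s.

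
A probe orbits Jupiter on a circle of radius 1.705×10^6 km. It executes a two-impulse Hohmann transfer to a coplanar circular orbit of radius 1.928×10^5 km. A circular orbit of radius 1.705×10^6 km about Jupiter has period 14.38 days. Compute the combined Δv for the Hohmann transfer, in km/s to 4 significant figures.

From Kepler's third law T² = 4π²r³/μ at r = 1.705×10^6 km, T = 14.38 days = 14.38 × 86400 s = 1.242432×10^6 s: μ = 4π²r³/T² = 1.26762×10^8 km³/s².
The Hohmann ellipse has a_t = (r₁ + r₂)/2 = 9.489×10^5 km.
Circular speed at r₁: v₁ = √(μ/r₁) = √(1.26762×10^8/1.705×10^6) = 8.6225 km/s.
On the transfer ellipse at r₁, vis-viva gives v_a = √[μ(2/r₁ − 1/a_t)] = 3.8866 km/s.
First burn Δv₁ = |v_a − v₁| = 4.736 km/s.
At r₂, v₂ = √(μ/r₂) = 25.64 km/s.
Transfer-orbit speed at r₂: v_p = √[μ(2/r₂ − 1/a_t)] = 34.37 km/s.
Second burn Δv₂ = |v₂ − v_p| = 8.730 km/s.
Total Δv = Δv₁ + Δv₂ = 13.47 km/s.

Δv = 13.47 km/s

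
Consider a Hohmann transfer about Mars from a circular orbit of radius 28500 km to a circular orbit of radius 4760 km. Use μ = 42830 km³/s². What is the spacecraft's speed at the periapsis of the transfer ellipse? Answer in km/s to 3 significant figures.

Semi-major axis of the transfer orbit: a_t = (28500 + 4760)/2 = 16630 km.
The periapsis of the transfer ellipse is at r = 4760 km.
Vis-viva: v = √[μ(2/r − 1/a_t)] = √[42830 × (2/4760 − 1/16630)] = 3.927 km/s.

v = 3.93 km/s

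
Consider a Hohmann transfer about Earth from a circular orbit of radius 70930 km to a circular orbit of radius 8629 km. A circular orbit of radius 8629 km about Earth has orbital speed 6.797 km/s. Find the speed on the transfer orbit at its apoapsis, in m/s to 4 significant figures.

v = 1104 m/s

From the circular-orbit relation v² = μ/r at r = 8629 km: μ = v²r = (6.797)² × 8629 = 3.98653×10^5 km³/s².
The Hohmann ellipse has a_t = (r₁ + r₂)/2 = 39779.5 km.
At apoapsis, r = 70930 km.
Applying v² = μ(2/r − 1/a_t): v = 1.104 km/s.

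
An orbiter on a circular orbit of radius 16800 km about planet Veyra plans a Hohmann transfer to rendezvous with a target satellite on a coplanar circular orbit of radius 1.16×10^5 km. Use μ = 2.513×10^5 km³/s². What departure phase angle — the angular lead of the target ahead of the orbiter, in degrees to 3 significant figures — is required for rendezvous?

φ = 102°

Semi-major axis of the transfer orbit: a_t = (16800 + 1.160×10^5)/2 = 66400 km.
The half-period of the transfer ellipse is t = π√(a_t³/μ) = 1.07227×10^5 s.
The target's mean motion on its circular orbit is ω₂ = √(μ/r₂³) = 1.26885×10^-5 rad/s.
Angle swept by the target during transfer: ω₂·t = 1.36055 rad = 77.95°.
Arrival is 180° from departure on the ellipse, so φ = 180° − 77.95° = 102°.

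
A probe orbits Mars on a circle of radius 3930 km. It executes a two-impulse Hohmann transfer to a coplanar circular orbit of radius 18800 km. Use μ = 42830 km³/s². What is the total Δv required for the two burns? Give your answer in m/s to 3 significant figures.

Δv = 1570 m/s

The Hohmann ellipse has a_t = (r₁ + r₂)/2 = 11365 km.
At r₁ the circular-orbit speed is v₁ = √(μ/r₁) = 3.301245 km/s.
Transfer-orbit speed at r₁ (v² = μ(2/r − 1/a)): v_p = √[μ(2/r₁ − 1/a_t)] = 4.245922 km/s.
First burn Δv₁ = |v_p − v₁| = 0.94468 km/s.
Circular speed at r₂: v₂ = √(μ/r₂) = 1.50937 km/s.
Transfer-orbit speed at r₂: v_a = √[μ(2/r₂ − 1/a_t)] = 0.887578 km/s.
Second burn Δv₂ = |v₂ − v_a| = 0.62179 km/s.
Δv = Δv₁ + Δv₂ = 0.94468 + 0.62179 = 1.566 km/s.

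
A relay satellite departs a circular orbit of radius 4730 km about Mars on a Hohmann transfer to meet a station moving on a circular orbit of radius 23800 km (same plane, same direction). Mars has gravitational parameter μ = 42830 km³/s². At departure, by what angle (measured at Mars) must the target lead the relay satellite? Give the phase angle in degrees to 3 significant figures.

φ = 96.5°

Transfer-ellipse semi-major axis a_t = (r₁ + r₂)/2 = (4730 + 23800)/2 = 14265 km.
Transfer time t = π√(a_t³/μ) = 25863.3 s.
The target's mean motion on its circular orbit is ω₂ = √(μ/r₂³) = 5.63649×10^-5 rad/s.
Angle swept by the target during transfer: ω₂·t = 1.45778 rad = 83.52°.
Arrival is 180° from departure on the ellipse, so φ = 180° − 83.52° = 96.5°.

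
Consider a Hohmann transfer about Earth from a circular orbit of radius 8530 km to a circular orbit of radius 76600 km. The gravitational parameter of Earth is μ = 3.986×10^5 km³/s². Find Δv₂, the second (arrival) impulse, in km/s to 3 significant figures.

Δv₂ = 1.26 km/s

Transfer-ellipse semi-major axis a_t = (r₁ + r₂)/2 = (8530 + 76600)/2 = 42565 km.
On the circular orbit at r = 76600 km, v_c = √(μ/r) = 2.281 km/s.
Transfer-orbit speed at the same r (vis-viva, a = a_t): v_t = √[μ(2/r − 1/a_t)] = 1.021 km/s.
Δv₂ = |v_t − v_c| = |1.021 − 2.281| = 1.260 km/s.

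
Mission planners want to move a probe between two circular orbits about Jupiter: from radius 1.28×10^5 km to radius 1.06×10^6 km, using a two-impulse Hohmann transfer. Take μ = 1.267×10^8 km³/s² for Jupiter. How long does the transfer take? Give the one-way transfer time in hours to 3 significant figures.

t = 35.5 hours

The Hohmann ellipse has a_t = (r₁ + r₂)/2 = 5.940×10^5 km.
Half the transfer-orbit period gives t = π√(a_t³/μ) = 1.278×10^5 s.
Converting: 1.278×10^5 s ÷ 3600 s/hour = 35.5 hours.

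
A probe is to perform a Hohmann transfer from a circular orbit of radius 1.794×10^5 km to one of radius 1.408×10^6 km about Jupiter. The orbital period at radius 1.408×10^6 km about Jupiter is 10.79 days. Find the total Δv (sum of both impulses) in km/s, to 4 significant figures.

From Kepler's third law T² = 4π²r³/μ at r = 1.408×10^6 km, T = 10.79 days = 10.79 × 86400 s = 9.32256×10^5 s: μ = 4π²r³/T² = 1.26794×10^8 km³/s².
Transfer-ellipse semi-major axis a_t = (r₁ + r₂)/2 = (1.794×10^5 + 1.408×10^6)/2 = 7.937×10^5 km.
Circular speed at r₁: v₁ = √(μ/r₁) = √(1.26794×10^8/1.794×10^5) = 26.585 km/s.
On the transfer ellipse at r₁, v² = μ(2/r − 1/a) gives v_p = √[μ(2/r₁ − 1/a_t)] = 35.409 km/s.
First burn Δv₁ = |v_p − v₁| = 8.824 km/s.
At r₂, v₂ = √(μ/r₂) = 9.490 km/s.
Transfer-orbit speed at r₂: v_a = √[μ(2/r₂ − 1/a_t)] = 4.512 km/s.
Second burn Δv₂ = |v₂ − v_a| = 4.978 km/s.
Δv = Δv₁ + Δv₂ = 8.824 + 4.978 = 13.80 km/s.

Δv = 13.80 km/s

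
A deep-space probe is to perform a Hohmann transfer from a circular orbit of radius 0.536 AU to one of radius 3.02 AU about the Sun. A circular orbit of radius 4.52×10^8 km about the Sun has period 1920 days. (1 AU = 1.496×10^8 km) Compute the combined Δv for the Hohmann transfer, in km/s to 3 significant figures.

Δv = 20.0 km/s

From Kepler's third law T² = 4π²r³/μ at r = 4.52×10^8 km, T = 1920 days = 1920 × 86400 s = 1.65888×10^8 s: μ = 4π²r³/T² = 1.32478×10^11 km³/s².
In km: r₁ = 0.536 × 1.496×10^8 = 8.01856×10^7 km; r₂ = 3.02 × 1.496×10^8 = 4.51792×10^8 km.
The Hohmann ellipse has a_t = (r₁ + r₂)/2 = 2.659888×10^8 km.
At r₁ the circular-orbit speed is v₁ = √(μ/r₁) = 40.647 km/s.
Transfer-orbit speed at r₁ (vis-viva): v_p = √[μ(2/r₁ − 1/a_t)] = 52.974 km/s.
First burn Δv₁ = |v_p − v₁| = 12.33 km/s.
At r₂, v₂ = √(μ/r₂) = 17.124 km/s.
Transfer-orbit speed at r₂: v_a = √[μ(2/r₂ − 1/a_t)] = 9.4020 km/s.
Second burn Δv₂ = |v₂ − v_a| = 7.722 km/s.
Total Δv = Δv₁ + Δv₂ = 20.05 km/s.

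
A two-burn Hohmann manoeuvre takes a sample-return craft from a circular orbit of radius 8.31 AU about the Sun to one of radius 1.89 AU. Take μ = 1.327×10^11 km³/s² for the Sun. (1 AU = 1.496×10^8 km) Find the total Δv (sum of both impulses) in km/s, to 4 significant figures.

Δv = 10.03 km/s

In km: r₁ = 8.31 × 1.496×10^8 = 1.243176×10^9 km; r₂ = 1.89 × 1.496×10^8 = 2.82744×10^8 km.
Transfer-ellipse semi-major axis a_t = (r₁ + r₂)/2 = (1.243176×10^9 + 2.82744×10^8)/2 = 7.6296×10^8 km.
At r₁ the circular-orbit speed is v₁ = √(μ/r₁) = 10.3316 km/s.
Transfer-orbit speed at r₁ (vis-viva): v_a = √[μ(2/r₁ − 1/a_t)] = 6.28948 km/s.
First burn Δv₁ = |v_a − v₁| = 4.042 km/s.
Circular speed at r₂: v₂ = √(μ/r₂) = 21.66 km/s.
Transfer-orbit speed at r₂: v_p = √[μ(2/r₂ − 1/a_t)] = 27.65 km/s.
Second burn Δv₂ = |v₂ − v_p| = 5.990 km/s.
Total Δv = Δv₁ + Δv₂ = 10.03 km/s.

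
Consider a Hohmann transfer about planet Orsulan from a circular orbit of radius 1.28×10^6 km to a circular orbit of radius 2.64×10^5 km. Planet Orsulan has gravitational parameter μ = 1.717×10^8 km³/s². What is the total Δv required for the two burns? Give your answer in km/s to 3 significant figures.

Δv = 12.1 km/s

Transfer-ellipse semi-major axis a_t = (r₁ + r₂)/2 = (1.280×10^6 + 2.640×10^5)/2 = 7.720×10^5 km.
At r₁ the circular-orbit speed is v₁ = √(μ/r₁) = 11.5819 km/s.
On the transfer ellipse at r₁, v² = μ(2/r − 1/a) gives v_a = √[μ(2/r₁ − 1/a_t)] = 6.77288 km/s.
First burn Δv₁ = |v_a − v₁| = 4.8090 km/s.
At r₂, v₂ = √(μ/r₂) = 25.5025 km/s.
Transfer-orbit speed at r₂: v_p = √[μ(2/r₂ − 1/a_t)] = 32.8382 km/s.
Second burn Δv₂ = |v₂ − v_p| = 7.3357 km/s.
Total Δv = Δv₁ + Δv₂ = 12.14 km/s.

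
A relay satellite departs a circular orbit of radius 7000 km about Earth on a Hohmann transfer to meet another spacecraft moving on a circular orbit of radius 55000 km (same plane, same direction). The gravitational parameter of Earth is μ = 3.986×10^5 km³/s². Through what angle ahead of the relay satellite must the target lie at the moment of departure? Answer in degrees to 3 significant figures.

Transfer-ellipse semi-major axis a_t = (r₁ + r₂)/2 = (7000 + 55000)/2 = 31000 km.
Transfer time t = π√(a_t³/μ) = 27160 s.
Target angular speed ω₂ = √(μ/r₂³) = 4.8947×10^-5 rad/s.
Angle swept by the target during transfer: ω₂·t = 1.3294 rad = 76.17°.
The relay satellite traverses 180° on the transfer ellipse, so the target must lead by 180° − 76.17° = 104°.

φ = 104°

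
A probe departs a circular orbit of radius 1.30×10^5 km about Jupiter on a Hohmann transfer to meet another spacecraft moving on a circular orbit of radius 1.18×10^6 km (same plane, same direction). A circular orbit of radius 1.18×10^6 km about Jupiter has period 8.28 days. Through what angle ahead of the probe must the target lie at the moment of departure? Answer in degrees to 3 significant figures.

From Kepler's third law T² = 4π²r³/μ at r = 1.18×10^6 km, T = 8.28 days = 8.28 × 86400 s = 7.15392×10^5 s: μ = 4π²r³/T² = 1.26741×10^8 km³/s².
The Hohmann ellipse has a_t = (r₁ + r₂)/2 = 6.550×10^5 km.
Transfer time t = π√(a_t³/μ) = 1.47929×10^5 s.
Target angular speed ω₂ = √(μ/r₂³) = 8.78286×10^-6 rad/s.
Angle swept by the target during transfer: ω₂·t = 1.2992 rad = 74.44°.
Arrival is 180° from departure on the ellipse, so φ = 180° − 74.44° = 106°.

φ = 106°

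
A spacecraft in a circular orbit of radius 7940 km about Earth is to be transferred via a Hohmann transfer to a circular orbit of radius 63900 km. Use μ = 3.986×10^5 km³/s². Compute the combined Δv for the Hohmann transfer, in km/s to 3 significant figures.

Δv = 3.69 km/s

The Hohmann ellipse has a_t = (r₁ + r₂)/2 = 35920 km.
Circular speed at r₁: v₁ = √(μ/r₁) = √(3.986×10^5/7940) = 7.085 km/s.
On the transfer ellipse at r₁, vis-viva equation gives v_p = √[μ(2/r₁ − 1/a_t)] = 9.450 km/s.
First burn Δv₁ = |v_p − v₁| = 2.365 km/s.
Circular speed at r₂: v₂ = √(μ/r₂) = 2.4976 km/s.
Transfer-orbit speed at r₂: v_a = √[μ(2/r₂ − 1/a_t)] = 1.1742 km/s.
Second burn Δv₂ = |v₂ − v_a| = 1.323 km/s.
Δv = Δv₁ + Δv₂ = 2.365 + 1.323 = 3.688 km/s.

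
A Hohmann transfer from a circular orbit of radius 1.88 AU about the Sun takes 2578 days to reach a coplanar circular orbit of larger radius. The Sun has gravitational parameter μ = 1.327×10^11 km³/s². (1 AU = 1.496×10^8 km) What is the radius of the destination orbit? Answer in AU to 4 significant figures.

In km: r₁ = 1.88 × 1.496×10^8 = 2.81248×10^8 km.
Transfer time t = 2578 days = 2.227392×10^8 s, and t = π√(a_t³/μ).
So a_t = (μ t²/π²)^(1/3) = (1.327×10^11 × (2.227392×10^8)² / π²)^(1/3) = 8.7375×10^8 km.
Since a_t = (r₁ + r₂)/2, r₂ = 2a_t − r₁ = 2×8.7375×10^8 − 2.81248×10^8 = 1.466252×10^9 km.
In AU: r₂ = 1.466252×10^9 / 1.496×10^8 = 9.801 AU.

r₂ = 9.801 AU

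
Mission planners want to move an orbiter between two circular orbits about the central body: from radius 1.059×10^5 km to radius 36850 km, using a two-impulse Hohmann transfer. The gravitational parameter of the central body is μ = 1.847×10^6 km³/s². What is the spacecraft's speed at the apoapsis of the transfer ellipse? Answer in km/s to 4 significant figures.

Semi-major axis of the transfer orbit: a_t = (1.059×10^5 + 36850)/2 = 71375 km.
The apoapsis of the transfer ellipse is at r = 1.059×10^5 km.
Applying v² = μ(2/r − 1/a_t): v = 3.001 km/s.

v = 3.001 km/s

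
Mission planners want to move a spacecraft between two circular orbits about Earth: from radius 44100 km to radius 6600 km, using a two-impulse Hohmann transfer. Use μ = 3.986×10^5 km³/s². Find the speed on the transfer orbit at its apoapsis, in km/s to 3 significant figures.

v = 1.53 km/s

The Hohmann ellipse has a_t = (r₁ + r₂)/2 = 25350 km.
At apoapsis, r = 44100 km.
From the vis-viva equation, v = √[μ(2/r − 1/a_t)] = 1.534 km/s.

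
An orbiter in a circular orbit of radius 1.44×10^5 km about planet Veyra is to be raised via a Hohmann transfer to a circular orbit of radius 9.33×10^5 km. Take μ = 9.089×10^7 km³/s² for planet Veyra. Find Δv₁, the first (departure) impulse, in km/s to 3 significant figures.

Δv₁ = 7.95 km/s

Transfer-ellipse semi-major axis a_t = (r₁ + r₂)/2 = (1.440×10^5 + 9.330×10^5)/2 = 5.385×10^5 km.
On the circular orbit at r = 1.440×10^5 km, v_c = √(μ/r) = 25.123 km/s.
Transfer-orbit speed at the same r (vis-viva, a = a_t): v_t = √[μ(2/r − 1/a_t)] = 33.069 km/s.
Δv₁ = |v_t − v_c| = |33.069 − 25.123| = 7.946 km/s.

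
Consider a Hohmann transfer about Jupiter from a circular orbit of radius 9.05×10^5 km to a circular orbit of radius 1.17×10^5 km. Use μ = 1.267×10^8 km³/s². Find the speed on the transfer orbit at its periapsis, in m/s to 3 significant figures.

Semi-major axis of the transfer orbit: a_t = (9.050×10^5 + 1.170×10^5)/2 = 5.110×10^5 km.
At periapsis, r = 1.170×10^5 km.
From the vis-viva equation, v = √[μ(2/r − 1/a_t)] = 43.79 km/s.

v = 43800 m/s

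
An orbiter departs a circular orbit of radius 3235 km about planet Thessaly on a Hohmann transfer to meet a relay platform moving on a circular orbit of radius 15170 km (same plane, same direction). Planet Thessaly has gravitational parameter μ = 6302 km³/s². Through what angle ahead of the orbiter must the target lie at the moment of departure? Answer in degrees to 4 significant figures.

φ = 94.95°

The Hohmann ellipse has a_t = (r₁ + r₂)/2 = 9202.5 km.
The half-period of the transfer ellipse is t = π√(a_t³/μ) = 34936 s.
Target angular speed ω₂ = √(μ/r₂³) = 4.2487×10^-5 rad/s.
Angle swept by the target during transfer: ω₂·t = 1.48433 rad = 85.05°.
The orbiter traverses 180° on the transfer ellipse, so the target must lead by 180° − 85.05° = 94.95°.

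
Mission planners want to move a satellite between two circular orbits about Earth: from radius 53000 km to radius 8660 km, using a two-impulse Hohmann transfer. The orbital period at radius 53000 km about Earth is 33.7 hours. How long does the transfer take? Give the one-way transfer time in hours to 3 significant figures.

From Kepler's third law T² = 4π²r³/μ at r = 53000 km, T = 33.7 hours = 33.7 × 3600 s = 1.2132×10^5 s: μ = 4π²r³/T² = 3.99321×10^5 km³/s².
Transfer-ellipse semi-major axis a_t = (r₁ + r₂)/2 = (53000 + 8660)/2 = 30830 km.
Half the transfer-orbit period gives t = π√(a_t³/μ) = 26912 s.
Converting: 26912 s ÷ 3600 s/hour = 7.48 hours.

t = 7.48 hours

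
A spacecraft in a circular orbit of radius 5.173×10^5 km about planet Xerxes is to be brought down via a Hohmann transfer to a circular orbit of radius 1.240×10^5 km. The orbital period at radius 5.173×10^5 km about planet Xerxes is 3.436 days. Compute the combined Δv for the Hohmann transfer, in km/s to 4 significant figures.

From Kepler's third law T² = 4π²r³/μ at r = 5.173×10^5 km, T = 3.436 days = 3.436 × 86400 s = 2.968704×10^5 s: μ = 4π²r³/T² = 6.20088×10^7 km³/s².
The Hohmann ellipse has a_t = (r₁ + r₂)/2 = 3.2065×10^5 km.
At r₁ the circular-orbit speed is v₁ = √(μ/r₁) = 10.9485 km/s.
Transfer-orbit speed at r₁ (vis-viva equation): v_a = √[μ(2/r₁ − 1/a_t)] = 6.80849 km/s.
First burn Δv₁ = |v_a − v₁| = 4.140 km/s.
Circular speed at r₂: v₂ = √(μ/r₂) = 22.362 km/s.
Transfer-orbit speed at r₂: v_p = √[μ(2/r₂ − 1/a_t)] = 28.403 km/s.
Second burn Δv₂ = |v₂ − v_p| = 6.041 km/s.
Total Δv = Δv₁ + Δv₂ = 10.18 km/s.

Δv = 10.18 km/s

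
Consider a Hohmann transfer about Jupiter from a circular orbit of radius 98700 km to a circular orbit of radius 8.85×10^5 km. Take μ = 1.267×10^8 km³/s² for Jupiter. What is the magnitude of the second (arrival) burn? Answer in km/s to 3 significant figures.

Semi-major axis of the transfer orbit: a_t = (98700 + 8.850×10^5)/2 = 4.9185×10^5 km.
Circular speed at r = 8.850×10^5 km: v_c = √(μ/r) = 11.965 km/s.
Transfer-orbit speed at the same r (vis-viva, a = a_t): v_t = √[μ(2/r − 1/a_t)] = 5.3599 km/s.
Δv₂ = |v_t − v_c| = |5.3599 − 11.965| = 6.605 km/s.

Δv₂ = 6.61 km/s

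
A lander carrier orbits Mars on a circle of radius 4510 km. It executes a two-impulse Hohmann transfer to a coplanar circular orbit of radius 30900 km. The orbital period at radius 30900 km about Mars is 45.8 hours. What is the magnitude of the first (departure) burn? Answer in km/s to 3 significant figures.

From Kepler's third law T² = 4π²r³/μ at r = 30900 km, T = 45.8 hours = 45.8 × 3600 s = 1.6488×10^5 s: μ = 4π²r³/T² = 42844.9 km³/s².
Semi-major axis of the transfer orbit: a_t = (4510 + 30900)/2 = 17705 km.
On the circular orbit at r = 4510 km, v_c = √(μ/r) = 3.0822 km/s.
Transfer-orbit speed at the same r (vis-viva, a = a_t): v_t = √[μ(2/r − 1/a_t)] = 4.0719 km/s.
Δv₁ = |v_t − v_c| = |4.0719 − 3.0822| = 0.9897 km/s.

Δv₁ = 0.990 km/s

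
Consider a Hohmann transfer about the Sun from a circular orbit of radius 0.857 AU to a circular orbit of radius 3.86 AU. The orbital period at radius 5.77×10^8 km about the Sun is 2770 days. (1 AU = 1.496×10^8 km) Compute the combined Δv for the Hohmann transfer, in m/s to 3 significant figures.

From Kepler's third law T² = 4π²r³/μ at r = 5.77×10^8 km, T = 2770 days = 2770 × 86400 s = 2.39328×10^8 s: μ = 4π²r³/T² = 1.32404×10^11 km³/s².
In km: r₁ = 0.857 × 1.496×10^8 = 1.282072×10^8 km; r₂ = 3.86 × 1.496×10^8 = 5.77456×10^8 km.
Transfer-ellipse semi-major axis a_t = (r₁ + r₂)/2 = (1.282072×10^8 + 5.77456×10^8)/2 = 3.528316×10^8 km.
Circular speed at r₁: v₁ = √(μ/r₁) = √(1.32404×10^11/1.282072×10^8) = 32.136 km/s.
On the transfer ellipse at r₁, v² = μ(2/r − 1/a) gives v_p = √[μ(2/r₁ − 1/a_t)] = 41.112 km/s.
First burn Δv₁ = |v_p − v₁| = 8.976 km/s.
At r₂, v₂ = √(μ/r₂) = 15.1423 km/s.
Transfer-orbit speed at r₂: v_a = √[μ(2/r₂ − 1/a_t)] = 9.12774 km/s.
Second burn Δv₂ = |v₂ − v_a| = 6.015 km/s.
Total Δv = Δv₁ + Δv₂ = 14.99 km/s.

Δv = 15000 m/s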